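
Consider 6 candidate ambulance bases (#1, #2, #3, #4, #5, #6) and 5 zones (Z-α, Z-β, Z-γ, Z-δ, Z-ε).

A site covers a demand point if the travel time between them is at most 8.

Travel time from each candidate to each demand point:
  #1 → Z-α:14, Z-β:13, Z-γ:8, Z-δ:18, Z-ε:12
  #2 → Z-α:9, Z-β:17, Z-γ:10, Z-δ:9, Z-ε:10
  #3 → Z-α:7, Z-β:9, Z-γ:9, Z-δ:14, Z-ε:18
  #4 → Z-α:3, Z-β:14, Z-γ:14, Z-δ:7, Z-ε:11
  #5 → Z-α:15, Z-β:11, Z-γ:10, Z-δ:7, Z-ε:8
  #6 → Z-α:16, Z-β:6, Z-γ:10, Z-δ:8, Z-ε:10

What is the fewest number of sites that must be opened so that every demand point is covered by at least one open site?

Coverage sets (demand points within 8 of each site):
  #1: {Z-γ}
  #2: {}
  #3: {Z-α}
  #4: {Z-α, Z-δ}
  #5: {Z-δ, Z-ε}
  #6: {Z-β, Z-δ}
No 3 sites suffice: every size-3 union leaves at least one demand point uncovered.
But {#1, #3, #5, #6} covers everything, so the minimum is 4.

4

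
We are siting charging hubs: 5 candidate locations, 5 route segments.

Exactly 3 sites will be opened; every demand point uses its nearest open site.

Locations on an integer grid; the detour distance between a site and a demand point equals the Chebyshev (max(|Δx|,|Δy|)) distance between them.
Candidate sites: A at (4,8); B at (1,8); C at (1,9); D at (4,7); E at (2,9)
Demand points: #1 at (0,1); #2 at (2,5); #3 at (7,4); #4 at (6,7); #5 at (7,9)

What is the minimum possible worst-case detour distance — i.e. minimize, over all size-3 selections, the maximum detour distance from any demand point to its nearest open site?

Open {A, B, D}.
  Farthest demand point is #1 at detour distance 6 (to D); all others are ≤ 6.
With {A, C, D} the worst case is 6.
With {A, D, E} the worst case is 6.
No size-3 selection achieves below 6.

6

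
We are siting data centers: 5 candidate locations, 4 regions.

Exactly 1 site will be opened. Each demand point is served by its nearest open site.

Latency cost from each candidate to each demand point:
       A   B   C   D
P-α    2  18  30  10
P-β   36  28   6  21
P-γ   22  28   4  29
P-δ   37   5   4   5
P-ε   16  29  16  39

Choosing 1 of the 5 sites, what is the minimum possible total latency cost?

51

Open {P-δ}.
  A→P-δ 37, B→P-δ 5, C→P-δ 4, D→P-δ 5  ⇒ total 51.
Compare {P-α}: total 60.
Compare {P-γ}: total 83.
No size-1 selection does better; minimum is 51.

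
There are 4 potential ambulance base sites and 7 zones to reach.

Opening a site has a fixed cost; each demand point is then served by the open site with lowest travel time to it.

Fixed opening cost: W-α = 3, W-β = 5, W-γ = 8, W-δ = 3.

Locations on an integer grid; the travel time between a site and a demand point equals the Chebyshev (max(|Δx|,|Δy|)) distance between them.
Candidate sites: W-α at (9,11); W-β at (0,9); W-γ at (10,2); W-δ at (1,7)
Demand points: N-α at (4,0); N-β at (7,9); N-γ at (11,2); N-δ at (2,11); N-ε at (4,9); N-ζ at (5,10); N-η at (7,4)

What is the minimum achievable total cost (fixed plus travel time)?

37

Open {W-α, W-γ, W-δ}: assign each demand point to its cheapest open site.
  N-α→W-γ 6, N-β→W-α 2, N-γ→W-γ 1, N-δ→W-δ 4, N-ε→W-δ 3, N-ζ→W-α 4, N-η→W-γ 3
  travel time 23, fixed 14 → total 37.
Compare {W-γ, W-δ}: travel time 27 + fixed 11 = 38.
Compare {W-α, W-β, W-γ}: travel time 22 + fixed 16 = 38.
Compare {W-α, W-γ}: travel time 28 + fixed 11 = 39.
All other subsets cost ≥ 38. Minimum total cost: 37.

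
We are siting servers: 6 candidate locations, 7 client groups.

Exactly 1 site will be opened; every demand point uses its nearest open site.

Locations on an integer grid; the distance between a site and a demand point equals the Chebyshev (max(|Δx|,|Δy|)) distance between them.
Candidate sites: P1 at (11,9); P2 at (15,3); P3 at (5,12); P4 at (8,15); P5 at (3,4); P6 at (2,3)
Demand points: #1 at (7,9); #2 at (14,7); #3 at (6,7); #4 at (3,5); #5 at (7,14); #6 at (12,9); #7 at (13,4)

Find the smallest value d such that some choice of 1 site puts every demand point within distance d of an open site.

Open {P1}.
  Farthest demand point is #4 at distance 8 (to P1); all others are ≤ 8.
With {P3} the worst case is 9.
With {P4} the worst case is 11.
No size-1 selection achieves below 8.

8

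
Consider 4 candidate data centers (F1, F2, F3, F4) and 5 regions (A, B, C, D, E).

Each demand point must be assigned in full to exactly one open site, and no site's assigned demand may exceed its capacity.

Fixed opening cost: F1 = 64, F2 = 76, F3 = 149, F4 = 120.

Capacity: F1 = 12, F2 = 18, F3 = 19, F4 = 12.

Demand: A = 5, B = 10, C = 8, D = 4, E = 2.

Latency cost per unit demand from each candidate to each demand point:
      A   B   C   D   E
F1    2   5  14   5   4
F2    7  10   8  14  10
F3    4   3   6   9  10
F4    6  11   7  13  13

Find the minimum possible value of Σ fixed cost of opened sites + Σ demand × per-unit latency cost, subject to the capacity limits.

Open {F1, F3}; cheapest assignment that respects the capacities:
  F1 (cap 12, load 11): A, D, E — cost 5×2 + 4×5 + 2×4 = 38
  F3 (cap 19, load 18): B, C — cost 10×3 + 8×6 = 78
  Shipping 116, fixed 213 → total 329.
  Any other capacity-feasible assignment to {F1, F3} ships for at least 116.
Compare {F1, F2}: its best feasible assignment gives total 342.
Compare {F2, F3}: its best feasible assignment gives total 395.
Every other set of open sites that can feasibly serve all demand totals ≥ 342 even under its best assignment. Minimum: 329.

329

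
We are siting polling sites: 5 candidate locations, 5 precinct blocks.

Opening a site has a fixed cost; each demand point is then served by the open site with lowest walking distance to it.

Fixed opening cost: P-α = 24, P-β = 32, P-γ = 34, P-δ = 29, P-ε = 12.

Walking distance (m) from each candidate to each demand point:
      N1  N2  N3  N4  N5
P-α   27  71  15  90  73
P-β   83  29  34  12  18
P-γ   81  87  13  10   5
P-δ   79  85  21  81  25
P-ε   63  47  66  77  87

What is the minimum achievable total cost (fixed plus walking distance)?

Open {P-α, P-β}: assign each demand point to its cheapest open site.
  N1→P-α 27, N2→P-β 29, N3→P-α 15, N4→P-β 12, N5→P-β 18
  walking distance 101, fixed 56 → total 157.
Compare {P-α, P-β, P-ε}: walking distance 101 + fixed 68 = 169.
Compare {P-α, P-γ, P-ε}: walking distance 102 + fixed 70 = 172.
Compare {P-α, P-β, P-γ}: walking distance 84 + fixed 90 = 174.
All other subsets cost ≥ 169. Minimum total cost: 157.

157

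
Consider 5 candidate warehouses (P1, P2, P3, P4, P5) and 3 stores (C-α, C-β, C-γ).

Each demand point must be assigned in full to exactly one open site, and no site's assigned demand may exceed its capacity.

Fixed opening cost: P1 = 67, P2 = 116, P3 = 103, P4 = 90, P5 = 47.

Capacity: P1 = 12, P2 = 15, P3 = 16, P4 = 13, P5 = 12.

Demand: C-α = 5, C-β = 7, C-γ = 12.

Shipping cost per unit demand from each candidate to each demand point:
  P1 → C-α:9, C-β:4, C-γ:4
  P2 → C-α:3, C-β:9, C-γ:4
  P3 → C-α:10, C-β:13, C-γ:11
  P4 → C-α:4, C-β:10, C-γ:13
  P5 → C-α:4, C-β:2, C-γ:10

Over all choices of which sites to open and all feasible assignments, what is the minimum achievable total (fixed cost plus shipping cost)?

196

Open {P1, P5}; cheapest assignment that respects the capacities:
  P1 (cap 12, load 12): C-γ — cost 12×4 = 48
  P5 (cap 12, load 12): C-α, C-β — cost 5×4 + 7×2 = 34
  Shipping 82, fixed 114 → total 196.
  Any other capacity-feasible assignment to {P1, P5} ships for at least 82.
Compare {P2, P5}: its best feasible assignment gives total 245.
Compare {P1, P4, P5}: its best feasible assignment gives total 286.
Every other set of open sites that can feasibly serve all demand totals ≥ 245 even under its best assignment. Minimum: 196.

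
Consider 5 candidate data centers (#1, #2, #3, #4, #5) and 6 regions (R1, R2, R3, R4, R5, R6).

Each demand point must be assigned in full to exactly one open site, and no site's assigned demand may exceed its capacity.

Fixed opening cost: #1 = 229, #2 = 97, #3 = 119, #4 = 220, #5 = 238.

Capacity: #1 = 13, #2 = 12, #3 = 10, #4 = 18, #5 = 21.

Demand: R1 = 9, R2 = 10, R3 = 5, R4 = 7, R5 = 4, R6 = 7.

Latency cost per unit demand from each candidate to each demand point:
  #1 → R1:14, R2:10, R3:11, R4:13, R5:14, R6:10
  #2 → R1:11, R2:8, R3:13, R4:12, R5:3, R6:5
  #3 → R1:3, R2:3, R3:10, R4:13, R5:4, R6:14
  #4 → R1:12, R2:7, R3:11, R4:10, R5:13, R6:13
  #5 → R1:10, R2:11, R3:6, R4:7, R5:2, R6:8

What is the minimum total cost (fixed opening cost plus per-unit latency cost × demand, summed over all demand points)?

Open {#2, #3, #5}; cheapest assignment that respects the capacities:
  #2 (cap 12, load 11): R5, R6 — cost 4×3 + 7×5 = 47
  #3 (cap 10, load 10): R2 — cost 10×3 = 30
  #5 (cap 21, load 21): R1, R3, R4 — cost 9×10 + 5×6 + 7×7 = 169
  Shipping 246, fixed 454 → total 700.
  Any other capacity-feasible assignment to {#2, #3, #5} ships for at least 246.
Compare {#3, #4, #5}: its best feasible assignment gives total 838.
Compare {#2, #4, #5}: its best feasible assignment gives total 841.
Every other set of open sites that can feasibly serve all demand totals ≥ 838 even under its best assignment. Minimum: 700.

700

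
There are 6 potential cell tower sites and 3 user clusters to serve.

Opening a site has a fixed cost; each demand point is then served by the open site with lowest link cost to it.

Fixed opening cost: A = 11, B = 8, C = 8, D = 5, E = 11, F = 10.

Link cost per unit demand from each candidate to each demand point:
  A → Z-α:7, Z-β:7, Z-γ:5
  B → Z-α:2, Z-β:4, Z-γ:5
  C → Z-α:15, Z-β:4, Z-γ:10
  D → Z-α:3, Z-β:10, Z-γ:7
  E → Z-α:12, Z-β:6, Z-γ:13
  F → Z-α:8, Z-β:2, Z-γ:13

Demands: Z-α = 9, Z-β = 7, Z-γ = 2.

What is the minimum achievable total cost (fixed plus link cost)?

60

Open {B, F}: assign each demand point to its cheapest open site.
  Z-α→B 9×2=18, Z-β→F 7×2=14, Z-γ→B 2×5=10
  link cost 42, fixed 18 → total 60.
Compare {B}: link cost 56 + fixed 8 = 64.
Compare {B, D, F}: link cost 42 + fixed 23 = 65.
Compare {B, C, F}: link cost 42 + fixed 26 = 68.
All other subsets cost ≥ 64. Minimum total cost: 60.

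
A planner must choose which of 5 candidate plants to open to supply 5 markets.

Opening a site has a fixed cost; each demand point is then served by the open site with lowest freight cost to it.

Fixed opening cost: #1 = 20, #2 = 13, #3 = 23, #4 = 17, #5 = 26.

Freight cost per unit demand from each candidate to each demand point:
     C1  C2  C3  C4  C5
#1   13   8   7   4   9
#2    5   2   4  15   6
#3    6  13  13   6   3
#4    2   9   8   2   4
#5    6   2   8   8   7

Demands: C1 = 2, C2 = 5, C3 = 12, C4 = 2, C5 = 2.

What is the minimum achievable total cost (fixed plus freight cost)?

104

Open {#2, #4}: assign each demand point to its cheapest open site.
  C1→#4 2×2=4, C2→#2 5×2=10, C3→#2 12×4=48, C4→#4 2×2=4, C5→#4 2×4=8
  freight cost 74, fixed 30 → total 104.
Compare {#1, #2}: freight cost 88 + fixed 33 = 121.
Compare {#2, #3}: freight cost 86 + fixed 36 = 122.
Compare {#2}: freight cost 110 + fixed 13 = 123.
All other subsets cost ≥ 121. Minimum total cost: 104.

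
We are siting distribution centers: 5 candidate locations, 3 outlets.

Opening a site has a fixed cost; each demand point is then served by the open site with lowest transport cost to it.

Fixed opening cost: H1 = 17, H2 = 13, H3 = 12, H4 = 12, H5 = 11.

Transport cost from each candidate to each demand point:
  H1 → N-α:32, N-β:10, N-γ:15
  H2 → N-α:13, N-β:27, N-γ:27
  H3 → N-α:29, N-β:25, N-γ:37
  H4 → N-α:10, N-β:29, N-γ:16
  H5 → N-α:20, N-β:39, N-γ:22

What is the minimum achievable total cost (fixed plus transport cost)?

Open {H1, H4}: assign each demand point to its cheapest open site.
  N-α→H4 10, N-β→H1 10, N-γ→H1 15
  transport cost 35, fixed 29 → total 64.
Compare {H4}: transport cost 55 + fixed 12 = 67.
Compare {H1, H2}: transport cost 38 + fixed 30 = 68.
Compare {H1, H5}: transport cost 45 + fixed 28 = 73.
All other subsets cost ≥ 67. Minimum total cost: 64.

64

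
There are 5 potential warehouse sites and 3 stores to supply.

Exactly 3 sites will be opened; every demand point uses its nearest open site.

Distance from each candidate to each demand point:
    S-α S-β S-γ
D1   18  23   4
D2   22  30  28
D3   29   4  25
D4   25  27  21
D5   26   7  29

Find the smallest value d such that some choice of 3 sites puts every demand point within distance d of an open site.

18

Open {D1, D2, D3}.
  Farthest demand point is S-α at distance 18 (to D1); all others are ≤ 18.
With {D1, D2, D5} the worst case is 18.
With {D1, D3, D4} the worst case is 18.
No size-3 selection achieves below 18.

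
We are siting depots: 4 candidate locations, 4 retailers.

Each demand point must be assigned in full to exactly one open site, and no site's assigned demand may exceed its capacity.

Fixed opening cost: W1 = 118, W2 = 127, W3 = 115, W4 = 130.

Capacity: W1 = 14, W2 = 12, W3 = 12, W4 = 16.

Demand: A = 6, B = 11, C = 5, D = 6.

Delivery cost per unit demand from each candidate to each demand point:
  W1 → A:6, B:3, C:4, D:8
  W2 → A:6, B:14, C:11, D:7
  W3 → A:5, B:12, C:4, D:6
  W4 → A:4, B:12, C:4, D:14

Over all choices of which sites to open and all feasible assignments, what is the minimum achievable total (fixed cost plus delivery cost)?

463

Open {W3, W4}; cheapest assignment that respects the capacities:
  W3 (cap 12, load 12): A, D — cost 6×5 + 6×6 = 66
  W4 (cap 16, load 16): B, C — cost 11×12 + 5×4 = 152
  Shipping 218, fixed 245 → total 463.
  Any other capacity-feasible assignment to {W3, W4} ships for at least 218.
Compare {W1, W3, W4}: its best feasible assignment gives total 476.
Compare {W1, W4}: its best feasible assignment gives total 484.
Every other set of open sites that can feasibly serve all demand totals ≥ 476 even under its best assignment. Minimum: 463.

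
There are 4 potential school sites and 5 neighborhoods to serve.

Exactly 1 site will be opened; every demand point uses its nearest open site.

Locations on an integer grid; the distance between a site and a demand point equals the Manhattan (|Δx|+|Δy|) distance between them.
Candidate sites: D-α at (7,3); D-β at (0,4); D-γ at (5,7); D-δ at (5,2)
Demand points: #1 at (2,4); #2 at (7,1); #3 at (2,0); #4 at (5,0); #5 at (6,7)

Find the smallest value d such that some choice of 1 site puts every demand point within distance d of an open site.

6

Open {D-δ}.
  Farthest demand point is #5 at distance 6 (to D-δ); all others are ≤ 6.
With {D-α} the worst case is 8.
With {D-β} the worst case is 10.
No size-1 selection achieves below 6.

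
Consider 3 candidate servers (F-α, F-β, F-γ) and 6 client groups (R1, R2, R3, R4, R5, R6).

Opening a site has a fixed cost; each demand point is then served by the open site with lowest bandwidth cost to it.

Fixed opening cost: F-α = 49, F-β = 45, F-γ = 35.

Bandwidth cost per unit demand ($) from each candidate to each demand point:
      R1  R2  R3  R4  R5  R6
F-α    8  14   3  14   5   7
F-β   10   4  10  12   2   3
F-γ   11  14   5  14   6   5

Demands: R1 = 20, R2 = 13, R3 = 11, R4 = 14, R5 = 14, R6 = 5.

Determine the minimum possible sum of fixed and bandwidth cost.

550

Open {F-α, F-β}: assign each demand point to its cheapest open site.
  R1→F-α 20×8=160, R2→F-β 13×4=52, R3→F-α 11×3=33, R4→F-β 14×12=168, R5→F-β 14×2=28, R6→F-β 5×3=15
  bandwidth cost 456, fixed 94 → total 550.
Compare {F-α, F-β, F-γ}: bandwidth cost 456 + fixed 129 = 585.
Compare {F-β, F-γ}: bandwidth cost 518 + fixed 80 = 598.
Compare {F-β}: bandwidth cost 573 + fixed 45 = 618.
All other subsets cost ≥ 585. Minimum total cost: 550.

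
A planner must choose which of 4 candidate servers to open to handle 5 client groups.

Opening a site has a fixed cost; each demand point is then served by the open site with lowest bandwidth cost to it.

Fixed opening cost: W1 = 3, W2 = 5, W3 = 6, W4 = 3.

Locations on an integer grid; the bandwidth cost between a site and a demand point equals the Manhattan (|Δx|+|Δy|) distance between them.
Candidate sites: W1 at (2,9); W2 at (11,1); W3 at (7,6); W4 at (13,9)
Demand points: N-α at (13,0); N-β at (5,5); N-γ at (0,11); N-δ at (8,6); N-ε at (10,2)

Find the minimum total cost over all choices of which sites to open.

27

Open {W1, W2, W3}: assign each demand point to its cheapest open site.
  N-α→W2 3, N-β→W3 3, N-γ→W1 4, N-δ→W3 1, N-ε→W2 2
  bandwidth cost 13, fixed 14 → total 27.
Compare {W1, W2, W3, W4}: bandwidth cost 13 + fixed 17 = 30.
Compare {W1, W2}: bandwidth cost 24 + fixed 8 = 32.
Compare {W2, W3}: bandwidth cost 21 + fixed 11 = 32.
All other subsets cost ≥ 30. Minimum total cost: 27.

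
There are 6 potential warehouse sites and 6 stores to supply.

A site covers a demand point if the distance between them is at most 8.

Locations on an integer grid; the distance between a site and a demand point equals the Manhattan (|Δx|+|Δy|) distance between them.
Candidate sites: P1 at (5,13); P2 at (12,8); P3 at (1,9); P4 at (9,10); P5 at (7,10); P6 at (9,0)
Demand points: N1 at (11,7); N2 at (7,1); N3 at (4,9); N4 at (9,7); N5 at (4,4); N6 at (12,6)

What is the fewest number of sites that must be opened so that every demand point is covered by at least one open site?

Coverage sets (demand points within 8 of each site):
  P1: {N3}
  P2: {N1, N4, N6}
  P3: {N3, N5}
  P4: {N1, N3, N4, N6}
  P5: {N1, N3, N4}
  P6: {N2, N4}
No 2 sites suffice: every size-2 union leaves at least one demand point uncovered.
But {P2, P3, P6} covers everything, so the minimum is 3.

3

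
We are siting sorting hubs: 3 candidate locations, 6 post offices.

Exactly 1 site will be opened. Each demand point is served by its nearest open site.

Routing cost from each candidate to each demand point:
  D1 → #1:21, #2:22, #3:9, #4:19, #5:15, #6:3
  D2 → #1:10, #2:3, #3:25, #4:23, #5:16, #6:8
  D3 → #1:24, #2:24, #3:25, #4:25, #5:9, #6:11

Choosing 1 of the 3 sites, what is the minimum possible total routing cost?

85

Open {D2}.
  #1→D2 10, #2→D2 3, #3→D2 25, #4→D2 23, #5→D2 16, #6→D2 8  ⇒ total 85.
Compare {D1}: total 89.
Compare {D3}: total 118.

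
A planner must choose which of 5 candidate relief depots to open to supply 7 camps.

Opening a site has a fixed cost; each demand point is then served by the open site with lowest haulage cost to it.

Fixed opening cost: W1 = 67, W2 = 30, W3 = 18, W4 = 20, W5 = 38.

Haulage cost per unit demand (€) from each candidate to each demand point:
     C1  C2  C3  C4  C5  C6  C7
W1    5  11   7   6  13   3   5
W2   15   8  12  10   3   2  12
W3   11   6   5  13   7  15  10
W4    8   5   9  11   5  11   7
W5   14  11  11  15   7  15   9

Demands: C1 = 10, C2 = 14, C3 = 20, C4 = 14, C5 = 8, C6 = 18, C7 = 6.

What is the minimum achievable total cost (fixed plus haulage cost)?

523

Open {W1, W2, W3}: assign each demand point to its cheapest open site.
  C1→W1 10×5=50, C2→W3 14×6=84, C3→W3 20×5=100, C4→W1 14×6=84, C5→W2 8×3=24, C6→W2 18×2=36, C7→W1 6×5=30
  haulage cost 408, fixed 115 → total 523.
Compare {W1, W2, W3, W4}: haulage cost 394 + fixed 135 = 529.
Compare {W1, W3, W4}: haulage cost 428 + fixed 105 = 533.
Compare {W1, W3}: haulage cost 458 + fixed 85 = 543.
All other subsets cost ≥ 529. Minimum total cost: 523.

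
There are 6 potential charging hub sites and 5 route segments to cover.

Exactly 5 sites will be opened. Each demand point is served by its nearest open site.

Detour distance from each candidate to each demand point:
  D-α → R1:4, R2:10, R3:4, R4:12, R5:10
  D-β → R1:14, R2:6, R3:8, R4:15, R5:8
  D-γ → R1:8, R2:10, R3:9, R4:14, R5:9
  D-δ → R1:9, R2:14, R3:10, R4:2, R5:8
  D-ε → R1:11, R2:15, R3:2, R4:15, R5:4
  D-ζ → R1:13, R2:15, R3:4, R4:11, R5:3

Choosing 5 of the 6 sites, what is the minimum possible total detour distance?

17

Open {D-α, D-β, D-δ, D-ε, D-ζ}.
  R1→D-α 4, R2→D-β 6, R3→D-ε 2, R4→D-δ 2, R5→D-ζ 3  ⇒ total 17.
Compare {D-α, D-β, D-γ, D-δ, D-ε}: total 18.
Compare {D-α, D-β, D-γ, D-δ, D-ζ}: total 19.
No size-5 selection does better; minimum is 17.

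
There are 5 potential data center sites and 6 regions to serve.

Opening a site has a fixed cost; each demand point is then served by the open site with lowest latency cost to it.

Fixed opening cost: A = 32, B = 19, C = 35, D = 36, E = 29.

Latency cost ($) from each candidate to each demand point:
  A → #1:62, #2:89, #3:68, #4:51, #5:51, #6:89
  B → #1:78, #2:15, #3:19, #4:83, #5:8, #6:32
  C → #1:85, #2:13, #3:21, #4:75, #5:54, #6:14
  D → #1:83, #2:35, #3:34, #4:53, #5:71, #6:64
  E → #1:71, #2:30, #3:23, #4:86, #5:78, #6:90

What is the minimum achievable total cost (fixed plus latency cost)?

Open {A, B}: assign each demand point to its cheapest open site.
  #1→A 62, #2→B 15, #3→B 19, #4→A 51, #5→B 8, #6→B 32
  latency cost 187, fixed 51 → total 238.
Compare {A, B, C}: latency cost 167 + fixed 86 = 253.
Compare {B}: latency cost 235 + fixed 19 = 254.
Compare {B, D}: latency cost 205 + fixed 55 = 260.
All other subsets cost ≥ 253. Minimum total cost: 238.

238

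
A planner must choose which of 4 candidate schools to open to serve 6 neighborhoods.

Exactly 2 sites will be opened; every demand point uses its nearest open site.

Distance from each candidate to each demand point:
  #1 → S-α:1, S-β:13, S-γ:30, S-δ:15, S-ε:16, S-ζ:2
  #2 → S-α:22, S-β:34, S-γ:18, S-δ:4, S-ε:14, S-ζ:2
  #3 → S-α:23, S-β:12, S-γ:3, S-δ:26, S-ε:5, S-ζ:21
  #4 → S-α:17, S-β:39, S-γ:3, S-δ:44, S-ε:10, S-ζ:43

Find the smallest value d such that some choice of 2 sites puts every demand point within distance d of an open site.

15

Open {#1, #3}.
  Farthest demand point is S-δ at distance 15 (to #1); all others are ≤ 15.
With {#1, #4} the worst case is 15.
With {#1, #2} the worst case is 18.
No size-2 selection achieves below 15.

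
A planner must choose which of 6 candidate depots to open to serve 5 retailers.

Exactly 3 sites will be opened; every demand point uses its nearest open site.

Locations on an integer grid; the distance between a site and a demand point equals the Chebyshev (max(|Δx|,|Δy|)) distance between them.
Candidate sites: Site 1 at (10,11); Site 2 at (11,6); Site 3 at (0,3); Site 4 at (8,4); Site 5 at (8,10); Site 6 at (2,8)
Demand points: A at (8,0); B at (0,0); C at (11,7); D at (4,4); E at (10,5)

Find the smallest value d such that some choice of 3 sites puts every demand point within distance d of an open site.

4

Open {Site 1, Site 3, Site 4}.
  Farthest demand point is A at distance 4 (to Site 4); all others are ≤ 4.
With {Site 2, Site 3, Site 4} the worst case is 4.
With {Site 3, Site 4, Site 5} the worst case is 4.
No size-3 selection achieves below 4.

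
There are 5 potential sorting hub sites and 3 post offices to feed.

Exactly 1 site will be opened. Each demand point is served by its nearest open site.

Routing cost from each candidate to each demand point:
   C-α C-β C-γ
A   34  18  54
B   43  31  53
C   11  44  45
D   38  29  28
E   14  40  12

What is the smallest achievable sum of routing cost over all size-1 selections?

66

Open {E}.
  C-α→E 14, C-β→E 40, C-γ→E 12  ⇒ total 66.
Compare {D}: total 95.
Compare {C}: total 100.
No size-1 selection does better; minimum is 66.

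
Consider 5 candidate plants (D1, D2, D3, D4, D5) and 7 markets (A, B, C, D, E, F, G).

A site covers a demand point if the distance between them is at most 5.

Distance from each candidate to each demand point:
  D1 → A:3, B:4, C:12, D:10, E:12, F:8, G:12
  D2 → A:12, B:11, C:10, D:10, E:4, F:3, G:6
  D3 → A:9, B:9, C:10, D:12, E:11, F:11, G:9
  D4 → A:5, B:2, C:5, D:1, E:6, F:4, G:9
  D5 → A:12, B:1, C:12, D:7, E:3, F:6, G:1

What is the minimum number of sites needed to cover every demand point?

Coverage sets (demand points within 5 of each site):
  D1: {A, B}
  D2: {E, F}
  D3: {}
  D4: {A, B, C, D, F}
  D5: {B, E, G}
No single site covers all 7 demand points.
But {D4, D5} covers everything, so the minimum is 2.

2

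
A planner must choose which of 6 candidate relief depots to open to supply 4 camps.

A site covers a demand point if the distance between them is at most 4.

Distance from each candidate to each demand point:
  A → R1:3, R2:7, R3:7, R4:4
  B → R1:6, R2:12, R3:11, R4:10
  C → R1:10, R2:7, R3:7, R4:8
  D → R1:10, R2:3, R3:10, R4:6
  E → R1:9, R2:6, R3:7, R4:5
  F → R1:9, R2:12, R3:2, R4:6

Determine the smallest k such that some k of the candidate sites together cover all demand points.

Coverage sets (demand points within 4 of each site):
  A: {R1, R4}
  B: {}
  C: {}
  D: {R2}
  E: {}
  F: {R3}
No 2 sites suffice: every size-2 union leaves at least one demand point uncovered.
But {A, D, F} covers everything, so the minimum is 3.

3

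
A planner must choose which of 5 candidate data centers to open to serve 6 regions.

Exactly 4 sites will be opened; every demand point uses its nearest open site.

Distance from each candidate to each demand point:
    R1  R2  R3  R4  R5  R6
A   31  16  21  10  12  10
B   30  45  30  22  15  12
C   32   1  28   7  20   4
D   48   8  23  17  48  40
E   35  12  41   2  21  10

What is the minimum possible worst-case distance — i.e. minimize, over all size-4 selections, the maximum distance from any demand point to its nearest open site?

30

Open {A, B, C, D}.
  Farthest demand point is R1 at distance 30 (to B); all others are ≤ 30.
With {A, B, C, E} the worst case is 30.
With {A, B, D, E} the worst case is 30.
No size-4 selection achieves below 30.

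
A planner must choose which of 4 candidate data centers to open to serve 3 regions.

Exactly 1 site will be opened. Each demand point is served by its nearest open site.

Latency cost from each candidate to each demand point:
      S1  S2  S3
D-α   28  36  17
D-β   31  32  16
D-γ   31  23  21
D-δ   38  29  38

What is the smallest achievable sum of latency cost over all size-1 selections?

75

Open {D-γ}.
  S1→D-γ 31, S2→D-γ 23, S3→D-γ 21  ⇒ total 75.
Compare {D-β}: total 79.
Compare {D-α}: total 81.
No size-1 selection does better; minimum is 75.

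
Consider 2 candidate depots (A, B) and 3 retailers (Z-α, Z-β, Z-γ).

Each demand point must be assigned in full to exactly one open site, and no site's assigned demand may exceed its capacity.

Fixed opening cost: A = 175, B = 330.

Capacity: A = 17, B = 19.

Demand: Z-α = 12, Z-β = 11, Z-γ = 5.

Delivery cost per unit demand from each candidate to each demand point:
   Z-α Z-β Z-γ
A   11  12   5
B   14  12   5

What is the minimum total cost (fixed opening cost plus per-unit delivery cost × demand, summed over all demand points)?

Open {A, B}; cheapest assignment that respects the capacities:
  A (cap 17, load 17): Z-α, Z-γ — cost 12×11 + 5×5 = 157
  B (cap 19, load 11): Z-β — cost 11×12 = 132
  Shipping 289, fixed 505 → total 794.
  Any other capacity-feasible assignment to {A, B} ships for at least 289.
Total demand is 28 and no other set of sites has combined capacity ≥ 28, so {A, B} is the only feasible choice of open sites. Minimum: 794.

794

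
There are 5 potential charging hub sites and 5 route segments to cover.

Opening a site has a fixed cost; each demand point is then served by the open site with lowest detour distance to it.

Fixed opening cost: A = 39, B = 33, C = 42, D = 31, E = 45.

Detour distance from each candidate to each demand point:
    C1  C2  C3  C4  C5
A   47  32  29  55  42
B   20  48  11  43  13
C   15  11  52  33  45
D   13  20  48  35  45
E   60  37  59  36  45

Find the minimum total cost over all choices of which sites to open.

156

Open {B, D}: assign each demand point to its cheapest open site.
  C1→D 13, C2→D 20, C3→B 11, C4→D 35, C5→B 13
  detour distance 92, fixed 64 → total 156.
Compare {B, C}: detour distance 83 + fixed 75 = 158.
Compare {B}: detour distance 135 + fixed 33 = 168.
Compare {B, C, D}: detour distance 81 + fixed 106 = 187.
All other subsets cost ≥ 158. Minimum total cost: 156.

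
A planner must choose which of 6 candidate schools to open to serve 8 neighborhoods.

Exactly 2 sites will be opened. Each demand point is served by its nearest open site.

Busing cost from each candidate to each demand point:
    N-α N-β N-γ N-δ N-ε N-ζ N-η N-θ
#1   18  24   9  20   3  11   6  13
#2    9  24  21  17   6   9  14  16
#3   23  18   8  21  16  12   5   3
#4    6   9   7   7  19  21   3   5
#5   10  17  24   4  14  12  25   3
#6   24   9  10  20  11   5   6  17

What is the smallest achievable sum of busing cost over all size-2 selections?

51

Open {#1, #4}.
  N-α→#4 6, N-β→#4 9, N-γ→#4 7, N-δ→#4 7, N-ε→#1 3, N-ζ→#1 11, N-η→#4 3, N-θ→#4 5  ⇒ total 51.
Compare {#2, #4}: total 52.
Compare {#4, #6}: total 53.
No size-2 selection does better; minimum is 51.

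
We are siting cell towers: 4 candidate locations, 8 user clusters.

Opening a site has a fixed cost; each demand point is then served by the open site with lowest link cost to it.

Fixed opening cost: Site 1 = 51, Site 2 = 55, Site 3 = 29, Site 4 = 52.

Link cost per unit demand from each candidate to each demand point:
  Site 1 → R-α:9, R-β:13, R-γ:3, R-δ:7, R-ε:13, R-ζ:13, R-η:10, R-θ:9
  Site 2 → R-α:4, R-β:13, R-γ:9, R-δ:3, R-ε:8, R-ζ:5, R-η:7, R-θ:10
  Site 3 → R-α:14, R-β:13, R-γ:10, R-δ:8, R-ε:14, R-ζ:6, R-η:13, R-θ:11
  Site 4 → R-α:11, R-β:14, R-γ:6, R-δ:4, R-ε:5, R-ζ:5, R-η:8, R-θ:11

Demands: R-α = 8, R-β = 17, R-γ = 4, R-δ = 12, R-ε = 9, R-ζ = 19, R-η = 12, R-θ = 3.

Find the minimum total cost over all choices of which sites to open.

Open {Site 2}: assign each demand point to its cheapest open site.
  R-α→Site 2 8×4=32, R-β→Site 2 17×13=221, R-γ→Site 2 4×9=36, R-δ→Site 2 12×3=36, R-ε→Site 2 9×8=72, R-ζ→Site 2 19×5=95, R-η→Site 2 12×7=84, R-θ→Site 2 3×10=30
  link cost 606, fixed 55 → total 661.
Compare {Site 2, Site 4}: link cost 567 + fixed 107 = 674.
Compare {Site 1, Site 2}: link cost 579 + fixed 106 = 685.
Compare {Site 2, Site 3}: link cost 606 + fixed 84 = 690.
All other subsets cost ≥ 674. Minimum total cost: 661.

661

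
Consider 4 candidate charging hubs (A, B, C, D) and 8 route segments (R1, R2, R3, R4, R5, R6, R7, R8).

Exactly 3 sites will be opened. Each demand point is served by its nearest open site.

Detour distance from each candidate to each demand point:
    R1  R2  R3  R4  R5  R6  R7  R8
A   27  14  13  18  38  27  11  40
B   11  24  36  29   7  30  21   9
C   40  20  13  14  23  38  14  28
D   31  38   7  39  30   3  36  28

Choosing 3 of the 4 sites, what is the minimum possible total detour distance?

Open {A, B, D}.
  R1→B 11, R2→A 14, R3→D 7, R4→A 18, R5→B 7, R6→D 3, R7→A 11, R8→B 9  ⇒ total 80.
Compare {B, C, D}: total 85.
Compare {A, B, C}: total 106.
No size-3 selection does better; minimum is 80.

80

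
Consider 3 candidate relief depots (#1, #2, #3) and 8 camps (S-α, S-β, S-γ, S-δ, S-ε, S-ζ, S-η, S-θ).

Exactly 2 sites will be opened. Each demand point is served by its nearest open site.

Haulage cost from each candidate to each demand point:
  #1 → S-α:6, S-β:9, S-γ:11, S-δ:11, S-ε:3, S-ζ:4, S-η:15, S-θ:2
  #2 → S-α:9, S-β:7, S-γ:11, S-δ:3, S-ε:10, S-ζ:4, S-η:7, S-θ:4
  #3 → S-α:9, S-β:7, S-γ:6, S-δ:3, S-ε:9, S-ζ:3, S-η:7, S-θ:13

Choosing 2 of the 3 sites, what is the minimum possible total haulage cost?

37

Open {#1, #3}.
  S-α→#1 6, S-β→#3 7, S-γ→#3 6, S-δ→#3 3, S-ε→#1 3, S-ζ→#3 3, S-η→#3 7, S-θ→#1 2  ⇒ total 37.
Compare {#1, #2}: total 43.
Compare {#2, #3}: total 48.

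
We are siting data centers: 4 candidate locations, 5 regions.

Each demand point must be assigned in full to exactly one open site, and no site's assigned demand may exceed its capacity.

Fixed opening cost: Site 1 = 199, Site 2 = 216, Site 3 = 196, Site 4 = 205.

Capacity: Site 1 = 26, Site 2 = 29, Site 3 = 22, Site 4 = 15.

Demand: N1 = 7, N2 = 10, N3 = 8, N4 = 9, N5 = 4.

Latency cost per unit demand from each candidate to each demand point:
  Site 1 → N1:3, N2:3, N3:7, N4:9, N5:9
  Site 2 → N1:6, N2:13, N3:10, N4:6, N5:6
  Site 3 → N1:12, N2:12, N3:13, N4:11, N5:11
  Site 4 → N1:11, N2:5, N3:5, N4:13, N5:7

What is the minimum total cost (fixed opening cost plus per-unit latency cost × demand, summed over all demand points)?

Open {Site 1, Site 2}; cheapest assignment that respects the capacities:
  Site 1 (cap 26, load 25): N1, N2, N3 — cost 7×3 + 10×3 + 8×7 = 107
  Site 2 (cap 29, load 13): N4, N5 — cost 9×6 + 4×6 = 78
  Shipping 185, fixed 415 → total 600.
  Any other capacity-feasible assignment to {Site 1, Site 2} ships for at least 185.
Compare {Site 1, Site 4}: its best feasible assignment gives total 604.
Compare {Site 1, Site 3}: its best feasible assignment gives total 645.
Every other set of open sites that can feasibly serve all demand totals ≥ 604 even under its best assignment. Minimum: 600.

600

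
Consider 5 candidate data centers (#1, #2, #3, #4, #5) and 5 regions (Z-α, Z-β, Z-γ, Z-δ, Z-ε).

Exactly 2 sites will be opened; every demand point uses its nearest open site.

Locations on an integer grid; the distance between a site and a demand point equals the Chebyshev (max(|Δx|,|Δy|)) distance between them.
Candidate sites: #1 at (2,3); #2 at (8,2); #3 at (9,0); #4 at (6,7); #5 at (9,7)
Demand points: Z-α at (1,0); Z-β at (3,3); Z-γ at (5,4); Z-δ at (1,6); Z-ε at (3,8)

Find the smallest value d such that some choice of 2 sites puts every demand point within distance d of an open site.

3

Open {#1, #4}.
  Farthest demand point is Z-α at distance 3 (to #1); all others are ≤ 3.
With {#1, #2} the worst case is 5.
With {#1, #3} the worst case is 5.
No size-2 selection achieves below 3.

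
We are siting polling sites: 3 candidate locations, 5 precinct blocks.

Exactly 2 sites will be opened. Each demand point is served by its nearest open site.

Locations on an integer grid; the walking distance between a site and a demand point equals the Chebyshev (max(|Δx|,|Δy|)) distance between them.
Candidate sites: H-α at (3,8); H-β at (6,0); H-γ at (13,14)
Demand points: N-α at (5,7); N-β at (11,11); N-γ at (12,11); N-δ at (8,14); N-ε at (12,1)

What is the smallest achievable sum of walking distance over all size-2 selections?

Open {H-α, H-γ}.
  N-α→H-α 2, N-β→H-γ 3, N-γ→H-γ 3, N-δ→H-γ 5, N-ε→H-α 9  ⇒ total 22.
Compare {H-β, H-γ}: total 24.
Compare {H-α, H-β}: total 31.

22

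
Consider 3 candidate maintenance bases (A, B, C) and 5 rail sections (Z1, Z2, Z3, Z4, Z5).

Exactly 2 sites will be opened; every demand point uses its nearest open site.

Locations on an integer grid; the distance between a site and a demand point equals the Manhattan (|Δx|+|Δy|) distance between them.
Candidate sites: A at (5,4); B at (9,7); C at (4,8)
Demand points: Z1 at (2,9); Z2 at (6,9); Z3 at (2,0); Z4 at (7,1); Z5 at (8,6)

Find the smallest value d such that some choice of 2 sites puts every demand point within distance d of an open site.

7

Open {A, C}.
  Farthest demand point is Z3 at distance 7 (to A); all others are ≤ 7.
With {A, B} the worst case is 8.
With {B, C} the worst case is 10.
No size-2 selection achieves below 7.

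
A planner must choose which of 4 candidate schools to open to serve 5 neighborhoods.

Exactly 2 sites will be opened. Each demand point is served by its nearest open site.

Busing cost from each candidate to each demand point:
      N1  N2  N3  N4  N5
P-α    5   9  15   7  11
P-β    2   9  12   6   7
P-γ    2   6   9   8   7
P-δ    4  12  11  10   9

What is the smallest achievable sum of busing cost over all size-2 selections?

30

Open {P-β, P-γ}.
  N1→P-β 2, N2→P-γ 6, N3→P-γ 9, N4→P-β 6, N5→P-β 7  ⇒ total 30.
Compare {P-α, P-γ}: total 31.
Compare {P-γ, P-δ}: total 32.
No size-2 selection does better; minimum is 30.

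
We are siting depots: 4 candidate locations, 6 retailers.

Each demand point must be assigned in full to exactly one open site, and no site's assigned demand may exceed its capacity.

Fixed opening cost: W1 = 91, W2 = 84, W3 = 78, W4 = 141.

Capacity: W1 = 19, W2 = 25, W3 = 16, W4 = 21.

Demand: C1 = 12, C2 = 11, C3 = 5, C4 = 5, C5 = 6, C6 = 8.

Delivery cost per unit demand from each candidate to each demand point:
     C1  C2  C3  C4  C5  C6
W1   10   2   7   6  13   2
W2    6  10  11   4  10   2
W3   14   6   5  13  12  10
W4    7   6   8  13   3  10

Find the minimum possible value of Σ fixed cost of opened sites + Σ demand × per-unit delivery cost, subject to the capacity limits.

468

Open {W1, W2, W3}; cheapest assignment that respects the capacities:
  W1 (cap 19, load 19): C2, C6 — cost 11×2 + 8×2 = 38
  W2 (cap 25, load 23): C1, C4, C5 — cost 12×6 + 5×4 + 6×10 = 152
  W3 (cap 16, load 5): C3 — cost 5×5 = 25
  Shipping 215, fixed 253 → total 468.
  Any other capacity-feasible assignment to {W1, W2, W3} ships for at least 215.
Compare {W1, W2, W4}: its best feasible assignment gives total 499.
Compare {W2, W3, W4}: its best feasible assignment gives total 520.
Every other set of open sites that can feasibly serve all demand totals ≥ 499 even under its best assignment. Minimum: 468.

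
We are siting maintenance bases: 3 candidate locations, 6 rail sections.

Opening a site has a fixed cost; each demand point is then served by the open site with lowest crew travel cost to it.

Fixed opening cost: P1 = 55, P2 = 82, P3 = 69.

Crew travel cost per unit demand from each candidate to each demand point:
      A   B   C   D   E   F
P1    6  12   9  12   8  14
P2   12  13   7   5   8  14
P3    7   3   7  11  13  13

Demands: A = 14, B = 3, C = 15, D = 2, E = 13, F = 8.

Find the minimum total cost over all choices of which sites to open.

550

Open {P1}: assign each demand point to its cheapest open site.
  A→P1 14×6=84, B→P1 3×12=36, C→P1 15×9=135, D→P1 2×12=24, E→P1 13×8=104, F→P1 8×14=112
  crew travel cost 495, fixed 55 → total 550.
Compare {P1, P3}: crew travel cost 428 + fixed 124 = 552.
Compare {P3}: crew travel cost 507 + fixed 69 = 576.
Compare {P2, P3}: crew travel cost 430 + fixed 151 = 581.
All other subsets cost ≥ 552. Minimum total cost: 550.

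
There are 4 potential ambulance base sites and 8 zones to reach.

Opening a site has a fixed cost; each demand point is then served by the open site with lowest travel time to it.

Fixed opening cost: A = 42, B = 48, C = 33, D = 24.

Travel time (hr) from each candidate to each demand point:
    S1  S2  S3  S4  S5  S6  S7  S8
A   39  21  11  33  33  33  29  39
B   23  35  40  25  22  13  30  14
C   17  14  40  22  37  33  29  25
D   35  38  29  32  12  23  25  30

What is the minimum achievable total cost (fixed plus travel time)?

Open {C, D}: assign each demand point to its cheapest open site.
  S1→C 17, S2→C 14, S3→D 29, S4→C 22, S5→D 12, S6→D 23, S7→D 25, S8→C 25
  travel time 167, fixed 57 → total 224.
Compare {D}: travel time 224 + fixed 24 = 248.
Compare {A, B}: travel time 158 + fixed 90 = 248.
Compare {B, D}: travel time 176 + fixed 72 = 248.
All other subsets cost ≥ 248. Minimum total cost: 224.

224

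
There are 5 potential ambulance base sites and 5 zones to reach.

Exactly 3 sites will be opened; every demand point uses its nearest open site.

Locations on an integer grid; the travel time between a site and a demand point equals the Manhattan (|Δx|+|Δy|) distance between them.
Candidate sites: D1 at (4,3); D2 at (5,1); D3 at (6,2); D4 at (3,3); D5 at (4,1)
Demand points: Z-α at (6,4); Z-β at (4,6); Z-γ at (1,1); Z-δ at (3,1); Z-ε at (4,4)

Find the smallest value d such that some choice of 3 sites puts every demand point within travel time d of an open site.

3

Open {D1, D2, D5}.
  Farthest demand point is Z-α at travel time 3 (to D1); all others are ≤ 3.
With {D1, D3, D5} the worst case is 3.
With {D1, D4, D5} the worst case is 3.
No size-3 selection achieves below 3.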